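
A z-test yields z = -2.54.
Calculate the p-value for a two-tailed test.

Answer: p-value ≈ 0.0111

Derivation:
For z = -2.54:
p = 2×P(Z > |-2.54|) = 2×(1 - Φ(2.54)) = 0.0111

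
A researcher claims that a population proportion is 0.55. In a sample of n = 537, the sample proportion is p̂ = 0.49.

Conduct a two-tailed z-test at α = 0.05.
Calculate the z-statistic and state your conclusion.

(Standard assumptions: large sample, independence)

Answer: z = -2.7949, reject H₀

Derivation:
H₀: p = 0.55, H₁: p ≠ 0.55
Standard error: SE = √(p₀(1-p₀)/n) = √(0.55×0.45/537) = 0.021468
z-statistic: z = (p̂ - p₀)/SE = (0.49 - 0.55)/0.021468 = -2.7949
Critical value: z_0.025 = ±1.960
p-value = 0.0052
Decision: reject H₀ at α = 0.05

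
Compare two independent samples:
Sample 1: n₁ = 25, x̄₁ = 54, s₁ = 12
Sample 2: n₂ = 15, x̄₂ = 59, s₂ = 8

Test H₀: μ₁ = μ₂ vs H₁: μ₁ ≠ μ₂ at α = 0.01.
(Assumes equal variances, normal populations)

Answer: t = -1.4305, fail to reject H₀

Derivation:
Pooled variance: s²_p = [24×12² + 14×8²]/(38) = 114.5263
s_p = 10.7017
SE = s_p×√(1/n₁ + 1/n₂) = 10.7017×√(1/25 + 1/15) = 3.4952
t = (x̄₁ - x̄₂)/SE = (54 - 59)/3.4952 = -1.4305
df = 38, t-critical = ±2.712
Decision: fail to reject H₀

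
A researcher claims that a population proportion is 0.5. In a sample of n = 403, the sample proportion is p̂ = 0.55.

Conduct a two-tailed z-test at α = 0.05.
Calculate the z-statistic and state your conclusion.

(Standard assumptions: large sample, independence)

H₀: p = 0.5, H₁: p ≠ 0.5
Standard error: SE = √(p₀(1-p₀)/n) = √(0.5×0.5/403) = 0.024907
z-statistic: z = (p̂ - p₀)/SE = (0.55 - 0.5)/0.024907 = 2.0075
Critical value: z_0.025 = ±1.960
p-value = 0.0447
Decision: reject H₀ at α = 0.05

Answer: z = 2.0075, reject H₀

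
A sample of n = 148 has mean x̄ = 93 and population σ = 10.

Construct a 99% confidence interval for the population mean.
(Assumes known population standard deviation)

Answer: (90.8825, 95.1175)

Derivation:
Confidence level: 99%, α = 0.01
z_0.005 = 2.576
SE = σ/√n = 10/√148 = 0.8220
Margin of error = 2.576 × 0.8220 = 2.1175
CI: x̄ ± margin = 93 ± 2.1175
CI: (90.8825, 95.1175)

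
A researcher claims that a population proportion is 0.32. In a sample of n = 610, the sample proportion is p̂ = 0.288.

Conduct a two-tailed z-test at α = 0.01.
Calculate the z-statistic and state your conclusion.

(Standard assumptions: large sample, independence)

H₀: p = 0.32, H₁: p ≠ 0.32
Standard error: SE = √(p₀(1-p₀)/n) = √(0.32×0.68/610) = 0.018887
z-statistic: z = (p̂ - p₀)/SE = (0.288 - 0.32)/0.018887 = -1.6943
Critical value: z_0.005 = ±2.576
p-value = 0.0902
Decision: fail to reject H₀ at α = 0.01

Answer: z = -1.6943, fail to reject H₀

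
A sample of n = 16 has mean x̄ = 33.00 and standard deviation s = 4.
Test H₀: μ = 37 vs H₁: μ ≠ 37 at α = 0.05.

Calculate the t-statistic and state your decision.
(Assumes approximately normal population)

df = n - 1 = 15
SE = s/√n = 4/√16 = 1.0000
t = (x̄ - μ₀)/SE = (33.00 - 37)/1.0000 = -4.0000
Critical value: t_{0.025,15} = ±2.131
p-value ≈ 0.0012
Decision: reject H₀

Answer: t = -4.0000, reject H₀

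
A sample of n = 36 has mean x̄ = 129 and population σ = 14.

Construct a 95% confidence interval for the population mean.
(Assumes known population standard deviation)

Confidence level: 95%, α = 0.05
z_0.025 = 1.960
SE = σ/√n = 14/√36 = 2.3333
Margin of error = 1.960 × 2.3333 = 4.5733
CI: x̄ ± margin = 129 ± 4.5733
CI: (124.4267, 133.5733)

Answer: (124.4267, 133.5733)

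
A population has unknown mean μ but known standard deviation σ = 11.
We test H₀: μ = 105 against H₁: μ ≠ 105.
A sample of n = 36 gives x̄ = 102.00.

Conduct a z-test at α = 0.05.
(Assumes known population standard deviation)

Standard error: SE = σ/√n = 11/√36 = 1.8333
z-statistic: z = (x̄ - μ₀)/SE = (102.00 - 105)/1.8333 = -1.6364
Critical value: ±1.960
p-value = 0.1018
Decision: fail to reject H₀

Answer: z = -1.6364, fail to reject H₀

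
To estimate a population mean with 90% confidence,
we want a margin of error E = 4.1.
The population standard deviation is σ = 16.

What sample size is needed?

Answer: n = 42

Derivation:
z_0.05 = 1.645
n = (z×σ/E)² = (1.645×16/4.1)²
n = 41.2101
Round up: n = 42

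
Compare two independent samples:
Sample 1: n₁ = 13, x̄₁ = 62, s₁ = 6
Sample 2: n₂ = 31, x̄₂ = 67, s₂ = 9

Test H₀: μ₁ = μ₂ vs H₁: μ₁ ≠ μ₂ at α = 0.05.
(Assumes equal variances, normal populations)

Pooled variance: s²_p = [12×6² + 30×9²]/(42) = 68.1429
s_p = 8.2549
SE = s_p×√(1/n₁ + 1/n₂) = 8.2549×√(1/13 + 1/31) = 2.7276
t = (x̄₁ - x̄₂)/SE = (62 - 67)/2.7276 = -1.8331
df = 42, t-critical = ±2.018
Decision: fail to reject H₀

Answer: t = -1.8331, fail to reject H₀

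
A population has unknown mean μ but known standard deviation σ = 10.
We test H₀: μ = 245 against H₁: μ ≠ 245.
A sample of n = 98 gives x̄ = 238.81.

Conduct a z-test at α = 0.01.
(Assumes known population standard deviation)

Standard error: SE = σ/√n = 10/√98 = 1.0102
z-statistic: z = (x̄ - μ₀)/SE = (238.81 - 245)/1.0102 = -6.1275
Critical value: ±2.576
p-value < 0.0001
Decision: reject H₀

Answer: z = -6.1275, reject H₀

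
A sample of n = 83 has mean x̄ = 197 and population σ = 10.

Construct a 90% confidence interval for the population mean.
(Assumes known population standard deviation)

Confidence level: 90%, α = 0.1
z_0.05 = 1.645
SE = σ/√n = 10/√83 = 1.0976
Margin of error = 1.645 × 1.0976 = 1.8056
CI: x̄ ± margin = 197 ± 1.8056
CI: (195.1944, 198.8056)

Answer: (195.1944, 198.8056)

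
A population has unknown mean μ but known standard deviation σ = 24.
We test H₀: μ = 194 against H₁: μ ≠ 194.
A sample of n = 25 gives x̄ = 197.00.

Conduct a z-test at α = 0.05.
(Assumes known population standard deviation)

Answer: z = 0.6250, fail to reject H₀

Derivation:
Standard error: SE = σ/√n = 24/√25 = 4.8000
z-statistic: z = (x̄ - μ₀)/SE = (197.00 - 194)/4.8000 = 0.6250
Critical value: ±1.960
p-value = 0.5320
Decision: fail to reject H₀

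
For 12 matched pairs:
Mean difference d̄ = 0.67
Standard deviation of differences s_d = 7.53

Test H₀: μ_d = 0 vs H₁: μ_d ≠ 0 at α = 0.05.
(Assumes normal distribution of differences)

Answer: t = 0.3082, fail to reject H₀

Derivation:
df = n - 1 = 11
SE = s_d/√n = 7.53/√12 = 2.1737
t = d̄/SE = 0.67/2.1737 = 0.3082
Critical value: t_{0.025,11} = ±2.201
p-value ≈ 0.7637
Decision: fail to reject H₀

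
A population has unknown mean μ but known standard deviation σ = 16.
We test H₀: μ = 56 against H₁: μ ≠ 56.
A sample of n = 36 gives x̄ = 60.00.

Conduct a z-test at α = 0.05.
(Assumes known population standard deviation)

Standard error: SE = σ/√n = 16/√36 = 2.6667
z-statistic: z = (x̄ - μ₀)/SE = (60.00 - 56)/2.6667 = 1.5000
Critical value: ±1.960
p-value = 0.1336
Decision: fail to reject H₀

Answer: z = 1.5000, fail to reject H₀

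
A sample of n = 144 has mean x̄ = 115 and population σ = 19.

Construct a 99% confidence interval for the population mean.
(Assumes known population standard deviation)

Confidence level: 99%, α = 0.01
z_0.005 = 2.576
SE = σ/√n = 19/√144 = 1.5833
Margin of error = 2.576 × 1.5833 = 4.0786
CI: x̄ ± margin = 115 ± 4.0786
CI: (110.9214, 119.0786)

Answer: (110.9214, 119.0786)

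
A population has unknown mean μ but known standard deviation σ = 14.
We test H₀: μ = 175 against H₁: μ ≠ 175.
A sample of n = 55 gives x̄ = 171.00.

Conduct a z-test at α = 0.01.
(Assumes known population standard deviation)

Standard error: SE = σ/√n = 14/√55 = 1.8878
z-statistic: z = (x̄ - μ₀)/SE = (171.00 - 175)/1.8878 = -2.1189
Critical value: ±2.576
p-value = 0.0341
Decision: fail to reject H₀

Answer: z = -2.1189, fail to reject H₀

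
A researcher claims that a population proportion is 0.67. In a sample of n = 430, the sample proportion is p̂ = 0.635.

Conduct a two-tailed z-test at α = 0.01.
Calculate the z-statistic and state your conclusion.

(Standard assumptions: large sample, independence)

H₀: p = 0.67, H₁: p ≠ 0.67
Standard error: SE = √(p₀(1-p₀)/n) = √(0.67×0.33/430) = 0.022676
z-statistic: z = (p̂ - p₀)/SE = (0.635 - 0.67)/0.022676 = -1.5435
Critical value: z_0.005 = ±2.576
p-value = 0.1227
Decision: fail to reject H₀ at α = 0.01

Answer: z = -1.5435, fail to reject H₀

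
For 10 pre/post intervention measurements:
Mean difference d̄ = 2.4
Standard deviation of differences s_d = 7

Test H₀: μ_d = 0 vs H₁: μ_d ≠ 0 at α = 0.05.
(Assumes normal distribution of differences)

df = n - 1 = 9
SE = s_d/√n = 7/√10 = 2.2136
t = d̄/SE = 2.4/2.2136 = 1.0842
Critical value: t_{0.025,9} = ±2.262
p-value ≈ 0.3065
Decision: fail to reject H₀

Answer: t = 1.0842, fail to reject H₀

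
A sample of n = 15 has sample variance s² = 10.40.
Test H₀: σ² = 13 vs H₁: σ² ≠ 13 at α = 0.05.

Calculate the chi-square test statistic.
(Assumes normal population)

Answer: χ² = 11.2000, fail to reject H₀

Derivation:
df = n - 1 = 14
χ² = (n-1)s²/σ₀² = 14×10.40/13 = 11.2000
Critical values: χ²_{0.975,14} = 5.629, χ²_{0.025,14} = 26.119
Rejection region: χ² < 5.629 or χ² > 26.119
Decision: fail to reject H₀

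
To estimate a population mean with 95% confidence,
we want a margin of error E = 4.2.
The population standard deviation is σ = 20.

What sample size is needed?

Answer: n = 88

Derivation:
z_0.025 = 1.960
n = (z×σ/E)² = (1.960×20/4.2)²
n = 87.1111
Round up: n = 88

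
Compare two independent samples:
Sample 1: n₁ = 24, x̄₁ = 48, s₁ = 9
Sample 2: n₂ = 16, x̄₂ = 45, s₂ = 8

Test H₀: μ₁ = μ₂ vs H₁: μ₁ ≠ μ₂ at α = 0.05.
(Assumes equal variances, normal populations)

Pooled variance: s²_p = [23×9² + 15×8²]/(38) = 74.2895
s_p = 8.6191
SE = s_p×√(1/n₁ + 1/n₂) = 8.6191×√(1/24 + 1/16) = 2.7818
t = (x̄₁ - x̄₂)/SE = (48 - 45)/2.7818 = 1.0784
df = 38, t-critical = ±2.024
Decision: fail to reject H₀

Answer: t = 1.0784, fail to reject H₀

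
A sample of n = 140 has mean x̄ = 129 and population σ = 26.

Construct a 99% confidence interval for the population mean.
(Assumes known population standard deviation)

Confidence level: 99%, α = 0.01
z_0.005 = 2.576
SE = σ/√n = 26/√140 = 2.1974
Margin of error = 2.576 × 2.1974 = 5.6605
CI: x̄ ± margin = 129 ± 5.6605
CI: (123.3395, 134.6605)

Answer: (123.3395, 134.6605)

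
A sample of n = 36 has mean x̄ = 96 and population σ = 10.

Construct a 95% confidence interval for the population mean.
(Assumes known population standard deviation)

Answer: (92.7333, 99.2667)

Derivation:
Confidence level: 95%, α = 0.05
z_0.025 = 1.960
SE = σ/√n = 10/√36 = 1.6667
Margin of error = 1.960 × 1.6667 = 3.2667
CI: x̄ ± margin = 96 ± 3.2667
CI: (92.7333, 99.2667)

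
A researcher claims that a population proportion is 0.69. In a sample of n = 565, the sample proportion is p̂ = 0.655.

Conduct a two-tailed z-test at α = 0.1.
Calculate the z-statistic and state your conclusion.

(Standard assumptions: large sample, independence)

Answer: z = -1.7988, reject H₀

Derivation:
H₀: p = 0.69, H₁: p ≠ 0.69
Standard error: SE = √(p₀(1-p₀)/n) = √(0.69×0.31/565) = 0.019457
z-statistic: z = (p̂ - p₀)/SE = (0.655 - 0.69)/0.019457 = -1.7988
Critical value: z_0.05 = ±1.645
p-value = 0.0721
Decision: reject H₀ at α = 0.1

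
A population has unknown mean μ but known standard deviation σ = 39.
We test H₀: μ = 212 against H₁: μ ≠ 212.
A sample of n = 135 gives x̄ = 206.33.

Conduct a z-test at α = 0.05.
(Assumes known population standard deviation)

Answer: z = -1.6892, fail to reject H₀

Derivation:
Standard error: SE = σ/√n = 39/√135 = 3.3566
z-statistic: z = (x̄ - μ₀)/SE = (206.33 - 212)/3.3566 = -1.6892
Critical value: ±1.960
p-value = 0.0912
Decision: fail to reject H₀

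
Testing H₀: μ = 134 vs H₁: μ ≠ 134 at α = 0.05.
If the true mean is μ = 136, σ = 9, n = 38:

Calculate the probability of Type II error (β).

SE = σ/√n = 9/√38 = 1.4600
Critical values: μ₀ ± z_0.025×SE = 134 ± 1.960×1.4600
Acceptance region: (131.1384, 136.8616)
Under H₁ (μ = 136): z_high = (136.8616 - 136)/1.4600 = 0.5901, z_low = (131.1384 - 136)/1.4600 = -3.3299
β = P(not reject | H₁) = Φ(0.5901) - Φ(-3.3299) ≈ 0.7220

Answer: β ≈ 0.7220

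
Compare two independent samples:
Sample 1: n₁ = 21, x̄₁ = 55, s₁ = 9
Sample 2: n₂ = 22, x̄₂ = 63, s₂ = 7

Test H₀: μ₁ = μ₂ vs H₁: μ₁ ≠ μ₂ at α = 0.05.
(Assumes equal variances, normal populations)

Answer: t = -3.2624, reject H₀

Derivation:
Pooled variance: s²_p = [20×9² + 21×7²]/(41) = 64.6098
s_p = 8.0380
SE = s_p×√(1/n₁ + 1/n₂) = 8.0380×√(1/21 + 1/22) = 2.4522
t = (x̄₁ - x̄₂)/SE = (55 - 63)/2.4522 = -3.2624
df = 41, t-critical = ±2.020
Decision: reject H₀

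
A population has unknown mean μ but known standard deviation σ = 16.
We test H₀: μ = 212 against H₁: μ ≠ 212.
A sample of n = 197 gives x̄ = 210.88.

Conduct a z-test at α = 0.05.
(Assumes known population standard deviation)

Answer: z = -0.9825, fail to reject H₀

Derivation:
Standard error: SE = σ/√n = 16/√197 = 1.1400
z-statistic: z = (x̄ - μ₀)/SE = (210.88 - 212)/1.1400 = -0.9825
Critical value: ±1.960
p-value = 0.3259
Decision: fail to reject H₀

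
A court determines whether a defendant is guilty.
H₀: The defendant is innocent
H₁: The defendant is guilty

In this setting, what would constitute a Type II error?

Answer: Acquitting a guilty person

Derivation:
Type I error (α): Rejecting H₀ when H₀ is true
Type II error (β): Failing to reject H₀ when H₁ is true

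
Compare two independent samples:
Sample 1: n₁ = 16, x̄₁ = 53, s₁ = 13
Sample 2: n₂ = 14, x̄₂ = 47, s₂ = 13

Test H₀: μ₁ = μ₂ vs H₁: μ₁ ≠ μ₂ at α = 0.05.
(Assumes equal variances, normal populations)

Pooled variance: s²_p = [15×13² + 13×13²]/(28) = 169.0000
s_p = 13.0000
SE = s_p×√(1/n₁ + 1/n₂) = 13.0000×√(1/16 + 1/14) = 4.7575
t = (x̄₁ - x̄₂)/SE = (53 - 47)/4.7575 = 1.2612
df = 28, t-critical = ±2.048
Decision: fail to reject H₀

Answer: t = 1.2612, fail to reject H₀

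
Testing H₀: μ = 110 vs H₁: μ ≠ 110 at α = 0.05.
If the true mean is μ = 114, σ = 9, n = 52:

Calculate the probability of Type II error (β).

Answer: β ≈ 0.1066

Derivation:
SE = σ/√n = 9/√52 = 1.2481
Critical values: μ₀ ± z_0.025×SE = 110 ± 1.960×1.2481
Acceptance region: (107.5537, 112.4463)
Under H₁ (μ = 114): z_high = (112.4463 - 114)/1.2481 = -1.2449, z_low = (107.5537 - 114)/1.2481 = -5.1649
β = P(not reject | H₁) = Φ(-1.2449) - Φ(-5.1649) ≈ 0.1066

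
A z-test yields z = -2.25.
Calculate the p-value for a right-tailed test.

Answer: p-value ≈ 0.9878

Derivation:
For z = -2.25:
p = P(Z > -2.25) = 1 - Φ(-2.25) = 0.9878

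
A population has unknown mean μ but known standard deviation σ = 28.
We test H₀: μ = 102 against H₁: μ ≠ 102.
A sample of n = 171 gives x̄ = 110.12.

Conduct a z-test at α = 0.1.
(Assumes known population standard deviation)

Answer: z = 3.7923, reject H₀

Derivation:
Standard error: SE = σ/√n = 28/√171 = 2.1412
z-statistic: z = (x̄ - μ₀)/SE = (110.12 - 102)/2.1412 = 3.7923
Critical value: ±1.645
p-value = 0.0001
Decision: reject H₀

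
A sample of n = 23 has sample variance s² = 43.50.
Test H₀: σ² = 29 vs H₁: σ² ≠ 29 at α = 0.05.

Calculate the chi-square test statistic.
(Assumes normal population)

df = n - 1 = 22
χ² = (n-1)s²/σ₀² = 22×43.50/29 = 33.0000
Critical values: χ²_{0.975,22} = 10.982, χ²_{0.025,22} = 36.781
Rejection region: χ² < 10.982 or χ² > 36.781
Decision: fail to reject H₀

Answer: χ² = 33.0000, fail to reject H₀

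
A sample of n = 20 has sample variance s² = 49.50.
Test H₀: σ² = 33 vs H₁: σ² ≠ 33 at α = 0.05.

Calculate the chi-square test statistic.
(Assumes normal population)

Answer: χ² = 28.5000, fail to reject H₀

Derivation:
df = n - 1 = 19
χ² = (n-1)s²/σ₀² = 19×49.50/33 = 28.5000
Critical values: χ²_{0.975,19} = 8.907, χ²_{0.025,19} = 32.852
Rejection region: χ² < 8.907 or χ² > 32.852
Decision: fail to reject H₀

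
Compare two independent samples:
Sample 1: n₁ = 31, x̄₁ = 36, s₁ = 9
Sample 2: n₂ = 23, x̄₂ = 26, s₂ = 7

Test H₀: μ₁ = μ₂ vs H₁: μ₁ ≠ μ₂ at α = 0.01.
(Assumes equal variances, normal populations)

Answer: t = 4.4240, reject H₀

Derivation:
Pooled variance: s²_p = [30×9² + 22×7²]/(52) = 67.4615
s_p = 8.2135
SE = s_p×√(1/n₁ + 1/n₂) = 8.2135×√(1/31 + 1/23) = 2.2604
t = (x̄₁ - x̄₂)/SE = (36 - 26)/2.2604 = 4.4240
df = 52, t-critical = ±2.674
Decision: reject H₀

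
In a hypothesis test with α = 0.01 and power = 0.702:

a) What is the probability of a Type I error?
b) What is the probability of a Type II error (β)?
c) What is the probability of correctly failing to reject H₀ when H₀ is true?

a) Type I error probability = α = 0.01
b) Power = P(reject H₀ | H₁ true) = 1 - β = 0.702, so Type II error probability = β = 1 - Power = 0.298
c) P(fail to reject H₀ | H₀ true) = 1 - α = 0.99

Answer: a) 0.01, b) 0.298, c) 0.99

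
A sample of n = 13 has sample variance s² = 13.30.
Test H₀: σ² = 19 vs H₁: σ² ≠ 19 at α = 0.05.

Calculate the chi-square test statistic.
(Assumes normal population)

Answer: χ² = 8.4000, fail to reject H₀

Derivation:
df = n - 1 = 12
χ² = (n-1)s²/σ₀² = 12×13.30/19 = 8.4000
Critical values: χ²_{0.975,12} = 4.404, χ²_{0.025,12} = 23.337
Rejection region: χ² < 4.404 or χ² > 23.337
Decision: fail to reject H₀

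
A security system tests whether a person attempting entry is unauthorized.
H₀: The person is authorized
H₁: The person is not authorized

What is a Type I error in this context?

Answer: Denying entry to an authorized person

Derivation:
A Type I error (probability α) occurs when we reject a true H₀.
A Type II error (probability β) occurs when we fail to reject a false H₀.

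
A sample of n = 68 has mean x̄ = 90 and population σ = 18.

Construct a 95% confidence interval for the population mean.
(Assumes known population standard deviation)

Confidence level: 95%, α = 0.05
z_0.025 = 1.960
SE = σ/√n = 18/√68 = 2.1828
Margin of error = 1.960 × 2.1828 = 4.2783
CI: x̄ ± margin = 90 ± 4.2783
CI: (85.7217, 94.2783)

Answer: (85.7217, 94.2783)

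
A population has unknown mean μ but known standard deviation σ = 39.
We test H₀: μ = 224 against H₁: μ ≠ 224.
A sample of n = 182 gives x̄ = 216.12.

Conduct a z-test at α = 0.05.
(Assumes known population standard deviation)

Answer: z = -2.7258, reject H₀

Derivation:
Standard error: SE = σ/√n = 39/√182 = 2.8909
z-statistic: z = (x̄ - μ₀)/SE = (216.12 - 224)/2.8909 = -2.7258
Critical value: ±1.960
p-value = 0.0064
Decision: reject H₀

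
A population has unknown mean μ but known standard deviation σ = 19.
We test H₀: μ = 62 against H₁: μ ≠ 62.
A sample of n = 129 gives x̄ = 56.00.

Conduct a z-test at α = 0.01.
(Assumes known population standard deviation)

Standard error: SE = σ/√n = 19/√129 = 1.6729
z-statistic: z = (x̄ - μ₀)/SE = (56.00 - 62)/1.6729 = -3.5866
Critical value: ±2.576
p-value = 0.0003
Decision: reject H₀

Answer: z = -3.5866, reject H₀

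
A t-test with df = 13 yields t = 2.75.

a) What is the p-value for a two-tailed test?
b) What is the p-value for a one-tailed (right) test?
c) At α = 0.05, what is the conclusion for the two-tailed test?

Using t-distribution with df = 13:
a) Two-tailed: p = 2×P(T > 2.75) = 0.0165
b) One-tailed: p = P(T > 2.75) = 0.0083
c) 0.0165 < 0.05, reject H₀

Answer: a) 0.0165, b) 0.0083, c) reject H₀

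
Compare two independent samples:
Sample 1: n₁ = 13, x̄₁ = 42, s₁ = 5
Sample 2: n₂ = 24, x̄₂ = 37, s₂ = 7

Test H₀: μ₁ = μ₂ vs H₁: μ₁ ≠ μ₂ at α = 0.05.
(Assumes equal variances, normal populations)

Pooled variance: s²_p = [12×5² + 23×7²]/(35) = 40.7714
s_p = 6.3852
SE = s_p×√(1/n₁ + 1/n₂) = 6.3852×√(1/13 + 1/24) = 2.1989
t = (x̄₁ - x̄₂)/SE = (42 - 37)/2.1989 = 2.2739
df = 35, t-critical = ±2.030
Decision: reject H₀

Answer: t = 2.2739, reject H₀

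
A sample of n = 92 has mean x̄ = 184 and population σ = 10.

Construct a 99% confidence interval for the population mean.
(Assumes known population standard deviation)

Confidence level: 99%, α = 0.01
z_0.005 = 2.576
SE = σ/√n = 10/√92 = 1.0426
Margin of error = 2.576 × 1.0426 = 2.6857
CI: x̄ ± margin = 184 ± 2.6857
CI: (181.3143, 186.6857)

Answer: (181.3143, 186.6857)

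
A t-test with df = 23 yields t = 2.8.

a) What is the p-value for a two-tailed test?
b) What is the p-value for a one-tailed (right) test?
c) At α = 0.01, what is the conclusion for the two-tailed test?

Answer: a) 0.0102, b) 0.0051, c) fail to reject H₀

Derivation:
Using t-distribution with df = 23:
a) Two-tailed: p = 2×P(T > 2.8) = 0.0102
b) One-tailed: p = P(T > 2.8) = 0.0051
c) 0.0102 ≥ 0.01, fail to reject H₀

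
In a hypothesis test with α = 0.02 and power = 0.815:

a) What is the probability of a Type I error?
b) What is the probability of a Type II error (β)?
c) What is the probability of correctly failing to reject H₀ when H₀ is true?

Answer: a) 0.02, b) 0.185, c) 0.98

Derivation:
a) Type I error probability = α = 0.02
b) Power = P(reject H₀ | H₁ true) = 1 - β = 0.815, so Type II error probability = β = 1 - Power = 0.185
c) P(fail to reject H₀ | H₀ true) = 1 - α = 0.98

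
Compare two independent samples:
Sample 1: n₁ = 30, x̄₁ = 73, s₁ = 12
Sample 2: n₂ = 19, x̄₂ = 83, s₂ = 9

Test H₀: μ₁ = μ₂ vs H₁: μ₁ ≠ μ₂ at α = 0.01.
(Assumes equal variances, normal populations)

Answer: t = -3.1152, reject H₀

Derivation:
Pooled variance: s²_p = [29×12² + 18×9²]/(47) = 119.8723
s_p = 10.9486
SE = s_p×√(1/n₁ + 1/n₂) = 10.9486×√(1/30 + 1/19) = 3.2101
t = (x̄₁ - x̄₂)/SE = (73 - 83)/3.2101 = -3.1152
df = 47, t-critical = ±2.685
Decision: reject H₀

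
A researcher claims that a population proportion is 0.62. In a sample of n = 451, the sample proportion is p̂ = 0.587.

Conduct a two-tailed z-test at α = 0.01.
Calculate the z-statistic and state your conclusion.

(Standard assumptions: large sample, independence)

H₀: p = 0.62, H₁: p ≠ 0.62
Standard error: SE = √(p₀(1-p₀)/n) = √(0.62×0.38/451) = 0.022856
z-statistic: z = (p̂ - p₀)/SE = (0.587 - 0.62)/0.022856 = -1.4438
Critical value: z_0.005 = ±2.576
p-value = 0.1488
Decision: fail to reject H₀ at α = 0.01

Answer: z = -1.4438, fail to reject H₀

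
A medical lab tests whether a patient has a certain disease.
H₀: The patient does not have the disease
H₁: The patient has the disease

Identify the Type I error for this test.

Type I error: rejecting H₀ when it is actually true (false positive).
Type II error: failing to reject H₀ when H₁ is actually true (false negative).

Answer: Diagnosing a healthy patient as having the disease (false positive)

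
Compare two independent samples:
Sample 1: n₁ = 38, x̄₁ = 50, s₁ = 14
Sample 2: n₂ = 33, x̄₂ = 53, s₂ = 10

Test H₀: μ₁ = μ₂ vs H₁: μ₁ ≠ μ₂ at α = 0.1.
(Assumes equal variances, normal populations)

Pooled variance: s²_p = [37×14² + 32×10²]/(69) = 151.4783
s_p = 12.3077
SE = s_p×√(1/n₁ + 1/n₂) = 12.3077×√(1/38 + 1/33) = 2.9286
t = (x̄₁ - x̄₂)/SE = (50 - 53)/2.9286 = -1.0244
df = 69, t-critical = ±1.667
Decision: fail to reject H₀

Answer: t = -1.0244, fail to reject H₀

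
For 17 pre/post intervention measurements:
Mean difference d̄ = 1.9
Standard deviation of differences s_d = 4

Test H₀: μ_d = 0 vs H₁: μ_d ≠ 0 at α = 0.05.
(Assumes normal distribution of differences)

Answer: t = 1.9586, fail to reject H₀

Derivation:
df = n - 1 = 16
SE = s_d/√n = 4/√17 = 0.9701
t = d̄/SE = 1.9/0.9701 = 1.9586
Critical value: t_{0.025,16} = ±2.120
p-value ≈ 0.0678
Decision: fail to reject H₀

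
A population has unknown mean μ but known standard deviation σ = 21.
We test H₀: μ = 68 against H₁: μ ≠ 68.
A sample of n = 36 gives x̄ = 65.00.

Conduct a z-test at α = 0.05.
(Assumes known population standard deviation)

Standard error: SE = σ/√n = 21/√36 = 3.5000
z-statistic: z = (x̄ - μ₀)/SE = (65.00 - 68)/3.5000 = -0.8571
Critical value: ±1.960
p-value = 0.3914
Decision: fail to reject H₀

Answer: z = -0.8571, fail to reject H₀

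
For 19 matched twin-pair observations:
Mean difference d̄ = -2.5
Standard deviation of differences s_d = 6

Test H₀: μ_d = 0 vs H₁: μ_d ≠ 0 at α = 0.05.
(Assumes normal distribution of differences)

df = n - 1 = 18
SE = s_d/√n = 6/√19 = 1.3765
t = d̄/SE = -2.5/1.3765 = -1.8162
Critical value: t_{0.025,18} = ±2.101
p-value ≈ 0.0860
Decision: fail to reject H₀

Answer: t = -1.8162, fail to reject H₀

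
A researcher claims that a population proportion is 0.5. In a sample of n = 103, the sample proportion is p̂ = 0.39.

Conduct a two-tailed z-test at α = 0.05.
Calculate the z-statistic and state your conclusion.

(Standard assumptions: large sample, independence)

Answer: z = -2.2328, reject H₀

Derivation:
H₀: p = 0.5, H₁: p ≠ 0.5
Standard error: SE = √(p₀(1-p₀)/n) = √(0.5×0.5/103) = 0.049266
z-statistic: z = (p̂ - p₀)/SE = (0.39 - 0.5)/0.049266 = -2.2328
Critical value: z_0.025 = ±1.960
p-value = 0.0256
Decision: reject H₀ at α = 0.05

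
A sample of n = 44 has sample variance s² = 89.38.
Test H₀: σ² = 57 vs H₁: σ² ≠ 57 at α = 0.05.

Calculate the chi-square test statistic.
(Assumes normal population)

Answer: χ² = 67.4270, reject H₀

Derivation:
df = n - 1 = 43
χ² = (n-1)s²/σ₀² = 43×89.38/57 = 67.4270
Critical values: χ²_{0.975,43} = 26.785, χ²_{0.025,43} = 62.990
Rejection region: χ² < 26.785 or χ² > 62.990
Decision: reject H₀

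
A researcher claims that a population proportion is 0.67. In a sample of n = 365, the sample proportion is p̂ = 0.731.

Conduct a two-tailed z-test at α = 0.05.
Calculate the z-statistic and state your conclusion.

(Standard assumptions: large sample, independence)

Answer: z = 2.4785, reject H₀

Derivation:
H₀: p = 0.67, H₁: p ≠ 0.67
Standard error: SE = √(p₀(1-p₀)/n) = √(0.67×0.33/365) = 0.024612
z-statistic: z = (p̂ - p₀)/SE = (0.731 - 0.67)/0.024612 = 2.4785
Critical value: z_0.025 = ±1.960
p-value = 0.0132
Decision: reject H₀ at α = 0.05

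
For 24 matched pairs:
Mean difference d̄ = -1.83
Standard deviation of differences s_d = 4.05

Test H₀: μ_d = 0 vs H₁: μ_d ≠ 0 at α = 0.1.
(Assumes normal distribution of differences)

Answer: t = -2.2136, reject H₀

Derivation:
df = n - 1 = 23
SE = s_d/√n = 4.05/√24 = 0.8267
t = d̄/SE = -1.83/0.8267 = -2.2136
Critical value: t_{0.05,23} = ±1.714
p-value ≈ 0.0370
Decision: reject H₀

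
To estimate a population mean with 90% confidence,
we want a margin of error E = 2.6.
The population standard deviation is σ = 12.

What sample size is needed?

z_0.05 = 1.645
n = (z×σ/E)² = (1.645×12/2.6)²
n = 57.6431
Round up: n = 58

Answer: n = 58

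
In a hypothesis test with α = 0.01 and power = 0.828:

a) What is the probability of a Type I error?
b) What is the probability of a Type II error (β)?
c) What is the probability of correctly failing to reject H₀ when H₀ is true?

Answer: a) 0.01, b) 0.172, c) 0.99

Derivation:
a) Type I error probability = α = 0.01
b) Power = P(reject H₀ | H₁ true) = 1 - β = 0.828, so Type II error probability = β = 1 - Power = 0.172
c) P(fail to reject H₀ | H₀ true) = 1 - α = 0.99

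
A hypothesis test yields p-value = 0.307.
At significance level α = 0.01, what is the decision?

Answer: fail to reject H₀

Derivation:
Compare p-value to α:
0.307 ≥ 0.01
Decision: fail to reject H₀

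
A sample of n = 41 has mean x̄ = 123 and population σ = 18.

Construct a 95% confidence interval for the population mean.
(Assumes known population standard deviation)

Answer: (117.4902, 128.5098)

Derivation:
Confidence level: 95%, α = 0.05
z_0.025 = 1.960
SE = σ/√n = 18/√41 = 2.8111
Margin of error = 1.960 × 2.8111 = 5.5098
CI: x̄ ± margin = 123 ± 5.5098
CI: (117.4902, 128.5098)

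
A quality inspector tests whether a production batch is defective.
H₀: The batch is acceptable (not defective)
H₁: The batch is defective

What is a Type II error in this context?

Answer: Shipping a defective batch to customers

Derivation:
Type I error: rejecting H₀ when it is actually true (false positive).
Type II error: failing to reject H₀ when H₁ is actually true (false negative).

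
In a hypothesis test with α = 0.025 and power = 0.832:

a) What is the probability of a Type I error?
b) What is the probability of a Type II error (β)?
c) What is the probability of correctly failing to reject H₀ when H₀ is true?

Answer: a) 0.025, b) 0.168, c) 0.975

Derivation:
a) Type I error probability = α = 0.025
b) Power = P(reject H₀ | H₁ true) = 1 - β = 0.832, so Type II error probability = β = 1 - Power = 0.168
c) P(fail to reject H₀ | H₀ true) = 1 - α = 0.975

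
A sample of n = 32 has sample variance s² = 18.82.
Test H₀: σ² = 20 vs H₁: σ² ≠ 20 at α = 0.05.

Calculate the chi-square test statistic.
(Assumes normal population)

df = n - 1 = 31
χ² = (n-1)s²/σ₀² = 31×18.82/20 = 29.1710
Critical values: χ²_{0.975,31} = 17.539, χ²_{0.025,31} = 48.232
Rejection region: χ² < 17.539 or χ² > 48.232
Decision: fail to reject H₀

Answer: χ² = 29.1710, fail to reject H₀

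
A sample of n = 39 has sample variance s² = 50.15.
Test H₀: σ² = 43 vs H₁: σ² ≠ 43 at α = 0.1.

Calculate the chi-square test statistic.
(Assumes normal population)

df = n - 1 = 38
χ² = (n-1)s²/σ₀² = 38×50.15/43 = 44.3186
Critical values: χ²_{0.95,38} = 24.884, χ²_{0.05,38} = 53.384
Rejection region: χ² < 24.884 or χ² > 53.384
Decision: fail to reject H₀

Answer: χ² = 44.3186, fail to reject H₀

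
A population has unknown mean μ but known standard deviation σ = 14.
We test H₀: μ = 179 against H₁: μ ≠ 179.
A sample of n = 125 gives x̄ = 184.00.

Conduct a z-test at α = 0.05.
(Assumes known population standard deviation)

Standard error: SE = σ/√n = 14/√125 = 1.2522
z-statistic: z = (x̄ - μ₀)/SE = (184.00 - 179)/1.2522 = 3.9930
Critical value: ±1.960
p-value = 0.0001
Decision: reject H₀

Answer: z = 3.9930, reject H₀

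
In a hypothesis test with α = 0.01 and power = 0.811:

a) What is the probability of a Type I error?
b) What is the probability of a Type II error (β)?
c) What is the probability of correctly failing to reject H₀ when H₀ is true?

Answer: a) 0.01, b) 0.189, c) 0.99

Derivation:
a) Type I error probability = α = 0.01
b) Power = P(reject H₀ | H₁ true) = 1 - β = 0.811, so Type II error probability = β = 1 - Power = 0.189
c) P(fail to reject H₀ | H₀ true) = 1 - α = 0.99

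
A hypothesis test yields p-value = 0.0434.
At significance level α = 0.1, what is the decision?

Compare p-value to α:
0.0434 < 0.1
Decision: reject H₀

Answer: reject H₀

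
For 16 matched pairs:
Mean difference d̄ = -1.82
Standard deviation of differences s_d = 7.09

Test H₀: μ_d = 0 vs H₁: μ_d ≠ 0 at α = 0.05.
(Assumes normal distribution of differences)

df = n - 1 = 15
SE = s_d/√n = 7.09/√16 = 1.7725
t = d̄/SE = -1.82/1.7725 = -1.0268
Critical value: t_{0.025,15} = ±2.131
p-value ≈ 0.3208
Decision: fail to reject H₀

Answer: t = -1.0268, fail to reject H₀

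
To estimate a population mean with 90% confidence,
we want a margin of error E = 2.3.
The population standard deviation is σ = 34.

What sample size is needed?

z_0.05 = 1.645
n = (z×σ/E)² = (1.645×34/2.3)²
n = 591.3355
Round up: n = 592

Answer: n = 592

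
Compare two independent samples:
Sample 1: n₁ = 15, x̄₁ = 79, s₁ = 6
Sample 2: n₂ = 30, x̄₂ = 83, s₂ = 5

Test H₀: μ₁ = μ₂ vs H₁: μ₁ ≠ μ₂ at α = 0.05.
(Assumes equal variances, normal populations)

Answer: t = -2.3660, reject H₀

Derivation:
Pooled variance: s²_p = [14×6² + 29×5²]/(43) = 28.5814
s_p = 5.3462
SE = s_p×√(1/n₁ + 1/n₂) = 5.3462×√(1/15 + 1/30) = 1.6906
t = (x̄₁ - x̄₂)/SE = (79 - 83)/1.6906 = -2.3660
df = 43, t-critical = ±2.017
Decision: reject H₀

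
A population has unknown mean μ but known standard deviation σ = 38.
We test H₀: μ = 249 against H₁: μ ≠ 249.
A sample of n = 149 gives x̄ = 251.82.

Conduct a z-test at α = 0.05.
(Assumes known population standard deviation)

Standard error: SE = σ/√n = 38/√149 = 3.1131
z-statistic: z = (x̄ - μ₀)/SE = (251.82 - 249)/3.1131 = 0.9058
Critical value: ±1.960
p-value = 0.3650
Decision: fail to reject H₀

Answer: z = 0.9058, fail to reject H₀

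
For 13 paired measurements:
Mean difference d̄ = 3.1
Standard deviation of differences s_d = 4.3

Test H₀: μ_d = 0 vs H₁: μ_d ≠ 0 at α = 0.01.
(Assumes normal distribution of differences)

df = n - 1 = 12
SE = s_d/√n = 4.3/√13 = 1.1926
t = d̄/SE = 3.1/1.1926 = 2.5994
Critical value: t_{0.005,12} = ±3.055
p-value ≈ 0.0233
Decision: fail to reject H₀

Answer: t = 2.5994, fail to reject H₀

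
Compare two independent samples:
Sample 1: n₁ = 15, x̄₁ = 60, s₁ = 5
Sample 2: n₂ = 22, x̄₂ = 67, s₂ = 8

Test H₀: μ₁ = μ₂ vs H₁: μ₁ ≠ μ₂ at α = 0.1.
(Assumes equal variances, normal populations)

Pooled variance: s²_p = [14×5² + 21×8²]/(35) = 48.4000
s_p = 6.9570
SE = s_p×√(1/n₁ + 1/n₂) = 6.9570×√(1/15 + 1/22) = 2.3295
t = (x̄₁ - x̄₂)/SE = (60 - 67)/2.3295 = -3.0049
df = 35, t-critical = ±1.690
Decision: reject H₀

Answer: t = -3.0049, reject H₀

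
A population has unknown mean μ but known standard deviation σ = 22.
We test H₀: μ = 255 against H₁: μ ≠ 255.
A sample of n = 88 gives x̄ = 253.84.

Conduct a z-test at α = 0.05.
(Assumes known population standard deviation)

Answer: z = -0.4946, fail to reject H₀

Derivation:
Standard error: SE = σ/√n = 22/√88 = 2.3452
z-statistic: z = (x̄ - μ₀)/SE = (253.84 - 255)/2.3452 = -0.4946
Critical value: ±1.960
p-value = 0.6209
Decision: fail to reject H₀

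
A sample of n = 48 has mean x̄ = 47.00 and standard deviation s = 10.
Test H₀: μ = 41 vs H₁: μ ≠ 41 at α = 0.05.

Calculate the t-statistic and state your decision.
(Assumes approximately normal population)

Answer: t = 4.1569, reject H₀

Derivation:
df = n - 1 = 47
SE = s/√n = 10/√48 = 1.4434
t = (x̄ - μ₀)/SE = (47.00 - 41)/1.4434 = 4.1569
Critical value: t_{0.025,47} = ±2.012
p-value ≈ 0.0001
Decision: reject H₀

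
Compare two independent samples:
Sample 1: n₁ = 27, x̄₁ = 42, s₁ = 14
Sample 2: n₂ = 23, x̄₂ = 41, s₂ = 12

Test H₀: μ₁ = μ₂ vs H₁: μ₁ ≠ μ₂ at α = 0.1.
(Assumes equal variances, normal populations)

Answer: t = 0.2686, fail to reject H₀

Derivation:
Pooled variance: s²_p = [26×14² + 22×12²]/(48) = 172.1667
s_p = 13.1212
SE = s_p×√(1/n₁ + 1/n₂) = 13.1212×√(1/27 + 1/23) = 3.7232
t = (x̄₁ - x̄₂)/SE = (42 - 41)/3.7232 = 0.2686
df = 48, t-critical = ±1.677
Decision: fail to reject H₀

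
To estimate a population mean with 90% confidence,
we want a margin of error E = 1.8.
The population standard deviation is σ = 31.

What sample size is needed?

z_0.05 = 1.645
n = (z×σ/E)² = (1.645×31/1.8)²
n = 802.6204
Round up: n = 803

Answer: n = 803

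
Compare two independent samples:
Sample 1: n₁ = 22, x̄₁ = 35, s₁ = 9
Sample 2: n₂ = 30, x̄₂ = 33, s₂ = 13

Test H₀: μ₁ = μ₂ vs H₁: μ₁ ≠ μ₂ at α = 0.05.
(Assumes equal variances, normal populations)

Pooled variance: s²_p = [21×9² + 29×13²]/(50) = 132.0400
s_p = 11.4909
SE = s_p×√(1/n₁ + 1/n₂) = 11.4909×√(1/22 + 1/30) = 3.2254
t = (x̄₁ - x̄₂)/SE = (35 - 33)/3.2254 = 0.6201
df = 50, t-critical = ±2.009
Decision: fail to reject H₀

Answer: t = 0.6201, fail to reject H₀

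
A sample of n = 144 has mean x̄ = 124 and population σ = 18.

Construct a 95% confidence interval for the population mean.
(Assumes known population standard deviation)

Confidence level: 95%, α = 0.05
z_0.025 = 1.960
SE = σ/√n = 18/√144 = 1.5000
Margin of error = 1.960 × 1.5000 = 2.9400
CI: x̄ ± margin = 124 ± 2.9400
CI: (121.0600, 126.9400)

Answer: (121.0600, 126.9400)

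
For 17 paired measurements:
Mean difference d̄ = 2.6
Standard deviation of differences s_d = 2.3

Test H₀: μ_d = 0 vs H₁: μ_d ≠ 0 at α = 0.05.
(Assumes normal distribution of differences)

df = n - 1 = 16
SE = s_d/√n = 2.3/√17 = 0.5578
t = d̄/SE = 2.6/0.5578 = 4.6612
Critical value: t_{0.025,16} = ±2.120
p-value ≈ 0.0003
Decision: reject H₀

Answer: t = 4.6612, reject H₀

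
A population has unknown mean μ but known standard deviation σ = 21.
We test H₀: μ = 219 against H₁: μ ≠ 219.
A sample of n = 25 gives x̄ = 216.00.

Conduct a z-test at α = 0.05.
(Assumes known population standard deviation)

Answer: z = -0.7143, fail to reject H₀

Derivation:
Standard error: SE = σ/√n = 21/√25 = 4.2000
z-statistic: z = (x̄ - μ₀)/SE = (216.00 - 219)/4.2000 = -0.7143
Critical value: ±1.960
p-value = 0.4750
Decision: fail to reject H₀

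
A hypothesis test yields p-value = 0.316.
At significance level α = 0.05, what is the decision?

Answer: fail to reject H₀

Derivation:
Compare p-value to α:
0.316 ≥ 0.05
Decision: fail to reject H₀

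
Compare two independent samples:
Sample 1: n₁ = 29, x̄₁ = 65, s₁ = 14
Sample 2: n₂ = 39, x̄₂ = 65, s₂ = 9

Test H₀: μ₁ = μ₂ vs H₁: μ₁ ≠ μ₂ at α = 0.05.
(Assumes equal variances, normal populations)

Pooled variance: s²_p = [28×14² + 38×9²]/(66) = 129.7879
s_p = 11.3924
SE = s_p×√(1/n₁ + 1/n₂) = 11.3924×√(1/29 + 1/39) = 2.7934
t = (x̄₁ - x̄₂)/SE = (65 - 65)/2.7934 = 0.0000
df = 66, t-critical = ±1.997
Decision: fail to reject H₀

Answer: t = 0.0000, fail to reject H₀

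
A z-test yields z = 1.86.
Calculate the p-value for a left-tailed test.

For z = 1.86:
p = P(Z < 1.86) = Φ(1.86) = 0.9686

Answer: p-value ≈ 0.9686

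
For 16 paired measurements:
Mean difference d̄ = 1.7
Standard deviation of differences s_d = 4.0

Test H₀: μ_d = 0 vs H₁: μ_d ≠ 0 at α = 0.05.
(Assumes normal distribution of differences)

Answer: t = 1.7000, fail to reject H₀

Derivation:
df = n - 1 = 15
SE = s_d/√n = 4.0/√16 = 1.0000
t = d̄/SE = 1.7/1.0000 = 1.7000
Critical value: t_{0.025,15} = ±2.131
p-value ≈ 0.1098
Decision: fail to reject H₀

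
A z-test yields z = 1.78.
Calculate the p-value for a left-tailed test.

For z = 1.78:
p = P(Z < 1.78) = Φ(1.78) = 0.9625

Answer: p-value ≈ 0.9625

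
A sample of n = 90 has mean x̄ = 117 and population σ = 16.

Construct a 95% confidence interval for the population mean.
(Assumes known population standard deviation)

Answer: (113.6945, 120.3055)

Derivation:
Confidence level: 95%, α = 0.05
z_0.025 = 1.960
SE = σ/√n = 16/√90 = 1.6865
Margin of error = 1.960 × 1.6865 = 3.3055
CI: x̄ ± margin = 117 ± 3.3055
CI: (113.6945, 120.3055)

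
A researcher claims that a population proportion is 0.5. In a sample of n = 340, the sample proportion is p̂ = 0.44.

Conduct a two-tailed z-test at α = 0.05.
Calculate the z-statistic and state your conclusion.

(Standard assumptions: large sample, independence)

Answer: z = -2.2127, reject H₀

Derivation:
H₀: p = 0.5, H₁: p ≠ 0.5
Standard error: SE = √(p₀(1-p₀)/n) = √(0.5×0.5/340) = 0.027116
z-statistic: z = (p̂ - p₀)/SE = (0.44 - 0.5)/0.027116 = -2.2127
Critical value: z_0.025 = ±1.960
p-value = 0.0269
Decision: reject H₀ at α = 0.05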